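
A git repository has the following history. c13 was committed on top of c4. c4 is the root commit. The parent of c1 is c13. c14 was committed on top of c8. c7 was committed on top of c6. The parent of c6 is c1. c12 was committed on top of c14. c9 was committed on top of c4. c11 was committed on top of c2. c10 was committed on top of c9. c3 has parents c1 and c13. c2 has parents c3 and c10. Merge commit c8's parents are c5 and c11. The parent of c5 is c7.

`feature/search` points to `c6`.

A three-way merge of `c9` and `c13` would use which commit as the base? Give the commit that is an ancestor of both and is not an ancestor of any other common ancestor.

c4

Ancestors of c9: {c4, c9}.
Ancestors of c13: {c13, c4}.
Common ancestors: {c4}.
The only common ancestor is c4, so it is the merge base.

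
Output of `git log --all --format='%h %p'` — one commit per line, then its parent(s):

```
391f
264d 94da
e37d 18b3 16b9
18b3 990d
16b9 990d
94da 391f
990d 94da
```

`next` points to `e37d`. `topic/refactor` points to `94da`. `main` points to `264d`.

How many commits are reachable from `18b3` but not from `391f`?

Reachable from 18b3: {18b3, 391f, 94da, 990d}.
Reachable from 391f: {391f}.
In 18b3's history but not 391f's: {18b3, 94da, 990d} — 3 commits.

3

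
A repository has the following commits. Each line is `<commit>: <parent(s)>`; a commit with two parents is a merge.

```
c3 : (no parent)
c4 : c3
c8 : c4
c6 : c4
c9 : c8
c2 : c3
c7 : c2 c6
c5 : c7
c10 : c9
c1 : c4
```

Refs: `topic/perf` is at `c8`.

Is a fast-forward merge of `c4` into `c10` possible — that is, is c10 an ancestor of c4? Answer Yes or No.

No

A fast-forward from c10 to c4 is possible iff c10 is an ancestor of c4.
Ancestors of c4: {c3, c4}.
c10 is not among them, so fast-forward is not possible.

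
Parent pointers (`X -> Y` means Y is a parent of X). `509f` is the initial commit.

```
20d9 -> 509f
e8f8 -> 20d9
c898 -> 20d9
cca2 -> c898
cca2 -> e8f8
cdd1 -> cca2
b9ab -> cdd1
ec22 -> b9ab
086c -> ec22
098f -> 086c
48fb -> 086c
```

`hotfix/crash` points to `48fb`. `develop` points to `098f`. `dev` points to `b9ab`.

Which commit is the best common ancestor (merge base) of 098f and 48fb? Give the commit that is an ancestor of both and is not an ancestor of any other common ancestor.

Ancestors of 098f: {086c, 098f, 20d9, 509f, b9ab, c898, cca2, cdd1, e8f8, ec22}.
Ancestors of 48fb: {086c, 20d9, 48fb, 509f, b9ab, c898, cca2, cdd1, e8f8, ec22}.
Common ancestors: {086c, 20d9, 509f, b9ab, c898, cca2, cdd1, e8f8, ec22}.
Among these, 086c is not an ancestor of any other common ancestor — it is the merge base.

086c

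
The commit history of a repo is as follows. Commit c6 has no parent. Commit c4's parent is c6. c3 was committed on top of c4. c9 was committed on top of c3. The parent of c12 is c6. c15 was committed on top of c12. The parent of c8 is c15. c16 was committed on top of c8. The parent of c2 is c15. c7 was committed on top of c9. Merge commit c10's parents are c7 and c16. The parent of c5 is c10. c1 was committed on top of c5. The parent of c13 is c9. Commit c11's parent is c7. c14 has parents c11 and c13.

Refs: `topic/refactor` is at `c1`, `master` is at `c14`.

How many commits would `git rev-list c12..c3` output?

2

Reachable from c3: {c3, c4, c6}.
Reachable from c12: {c12, c6}.
In c3's history but not c12's: {c3, c4} — 2 commits.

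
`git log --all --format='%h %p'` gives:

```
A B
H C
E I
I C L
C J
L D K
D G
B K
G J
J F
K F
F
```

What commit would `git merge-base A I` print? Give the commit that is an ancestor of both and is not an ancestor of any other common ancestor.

Ancestors of A: {A, B, F, K}.
Ancestors of I: {C, D, F, G, I, J, K, L}.
Common ancestors: {F, K}.
Among these, K is not an ancestor of any other common ancestor — it is the merge base.

K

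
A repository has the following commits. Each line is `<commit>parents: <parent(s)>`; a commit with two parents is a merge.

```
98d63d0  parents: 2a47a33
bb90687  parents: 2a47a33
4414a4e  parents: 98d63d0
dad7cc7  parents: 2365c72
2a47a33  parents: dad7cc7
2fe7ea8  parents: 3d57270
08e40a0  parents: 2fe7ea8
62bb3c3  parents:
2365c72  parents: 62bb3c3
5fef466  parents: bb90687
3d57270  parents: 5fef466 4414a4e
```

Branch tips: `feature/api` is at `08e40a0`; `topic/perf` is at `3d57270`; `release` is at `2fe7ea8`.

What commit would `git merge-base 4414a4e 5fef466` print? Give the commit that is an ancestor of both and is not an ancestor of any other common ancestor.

2a47a33

Ancestors of 4414a4e: {2365c72, 2a47a33, 4414a4e, 62bb3c3, 98d63d0, dad7cc7}.
Ancestors of 5fef466: {2365c72, 2a47a33, 5fef466, 62bb3c3, bb90687, dad7cc7}.
Common ancestors: {2365c72, 2a47a33, 62bb3c3, dad7cc7}.
Among these, 2a47a33 is not an ancestor of any other common ancestor — it is the merge base.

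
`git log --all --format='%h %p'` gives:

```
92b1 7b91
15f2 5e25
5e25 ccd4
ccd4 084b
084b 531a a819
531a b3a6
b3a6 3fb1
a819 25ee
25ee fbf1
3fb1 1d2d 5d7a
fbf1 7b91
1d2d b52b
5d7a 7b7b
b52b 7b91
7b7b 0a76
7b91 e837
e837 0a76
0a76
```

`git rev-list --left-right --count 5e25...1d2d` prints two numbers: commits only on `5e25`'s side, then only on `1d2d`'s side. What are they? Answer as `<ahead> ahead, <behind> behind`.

Reachable from 5e25: {084b, 0a76, 1d2d, 25ee, 3fb1, 531a, 5d7a, 5e25, 7b7b, 7b91, a819, b3a6, b52b, ccd4, e837, fbf1}.
Reachable from 1d2d: {0a76, 1d2d, 7b91, b52b, e837}.
Only in 5e25's history (ahead): {084b, 25ee, 3fb1, 531a, 5d7a, 5e25, 7b7b, a819, b3a6, ccd4, fbf1} — 11.
Only in 1d2d's history (behind): {} — 0.

11 ahead, 0 behind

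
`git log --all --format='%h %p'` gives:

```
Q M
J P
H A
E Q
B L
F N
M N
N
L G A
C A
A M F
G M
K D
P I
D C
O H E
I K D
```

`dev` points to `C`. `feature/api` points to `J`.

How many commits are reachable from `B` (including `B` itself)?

Walking parent pointers from B: reachable set = {A, B, F, G, L, M, N}.
That is 7 commits.

7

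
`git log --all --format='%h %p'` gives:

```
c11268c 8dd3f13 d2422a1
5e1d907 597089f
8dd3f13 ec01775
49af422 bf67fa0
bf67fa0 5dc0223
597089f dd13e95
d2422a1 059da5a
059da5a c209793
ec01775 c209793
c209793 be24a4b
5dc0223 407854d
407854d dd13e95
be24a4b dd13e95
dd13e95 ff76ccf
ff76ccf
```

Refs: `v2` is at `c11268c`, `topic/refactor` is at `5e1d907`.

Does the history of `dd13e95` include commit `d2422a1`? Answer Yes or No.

No

Ancestors of dd13e95: {dd13e95, ff76ccf}.
d2422a1 is not in that set, so it is not an ancestor of dd13e95.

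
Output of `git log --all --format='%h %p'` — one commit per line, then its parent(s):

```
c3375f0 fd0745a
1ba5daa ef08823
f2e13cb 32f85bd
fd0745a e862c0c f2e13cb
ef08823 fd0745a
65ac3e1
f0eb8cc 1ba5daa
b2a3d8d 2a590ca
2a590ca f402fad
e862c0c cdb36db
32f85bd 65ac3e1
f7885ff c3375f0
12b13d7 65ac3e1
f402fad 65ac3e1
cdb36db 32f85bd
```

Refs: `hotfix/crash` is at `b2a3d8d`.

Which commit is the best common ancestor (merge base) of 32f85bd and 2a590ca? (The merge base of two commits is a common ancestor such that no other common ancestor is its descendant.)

Ancestors of 32f85bd: {32f85bd, 65ac3e1}.
Ancestors of 2a590ca: {2a590ca, 65ac3e1, f402fad}.
Common ancestors: {65ac3e1}.
The only common ancestor is 65ac3e1, so it is the merge base.

65ac3e1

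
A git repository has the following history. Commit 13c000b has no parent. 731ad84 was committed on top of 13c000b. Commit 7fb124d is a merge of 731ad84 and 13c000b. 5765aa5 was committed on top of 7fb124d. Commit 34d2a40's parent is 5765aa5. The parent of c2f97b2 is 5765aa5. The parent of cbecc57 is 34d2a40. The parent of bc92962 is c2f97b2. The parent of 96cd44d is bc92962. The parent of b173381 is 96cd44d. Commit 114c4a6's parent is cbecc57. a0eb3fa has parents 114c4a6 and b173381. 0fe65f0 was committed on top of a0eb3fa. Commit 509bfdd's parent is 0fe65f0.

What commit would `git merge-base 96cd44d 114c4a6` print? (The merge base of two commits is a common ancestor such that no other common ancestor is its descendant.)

5765aa5

Ancestors of 96cd44d: {13c000b, 5765aa5, 731ad84, 7fb124d, 96cd44d, bc92962, c2f97b2}.
Ancestors of 114c4a6: {114c4a6, 13c000b, 34d2a40, 5765aa5, 731ad84, 7fb124d, cbecc57}.
Common ancestors: {13c000b, 5765aa5, 731ad84, 7fb124d}.
Among these, 5765aa5 is not an ancestor of any other common ancestor — it is the merge base.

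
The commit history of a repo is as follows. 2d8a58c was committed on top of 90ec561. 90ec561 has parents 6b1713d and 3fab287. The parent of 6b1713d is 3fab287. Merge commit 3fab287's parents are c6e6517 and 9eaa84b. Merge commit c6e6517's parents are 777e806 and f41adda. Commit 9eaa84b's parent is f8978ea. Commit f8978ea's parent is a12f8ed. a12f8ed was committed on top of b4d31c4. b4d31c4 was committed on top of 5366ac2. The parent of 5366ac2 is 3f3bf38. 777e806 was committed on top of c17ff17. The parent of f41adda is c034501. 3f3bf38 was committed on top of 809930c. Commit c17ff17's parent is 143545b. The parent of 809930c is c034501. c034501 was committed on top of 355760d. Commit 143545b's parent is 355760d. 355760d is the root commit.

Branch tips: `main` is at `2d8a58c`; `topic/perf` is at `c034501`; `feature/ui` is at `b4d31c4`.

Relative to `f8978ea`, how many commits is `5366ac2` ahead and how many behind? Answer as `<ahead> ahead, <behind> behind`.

0 ahead, 3 behind

Reachable from 5366ac2: {355760d, 3f3bf38, 5366ac2, 809930c, c034501}.
Reachable from f8978ea: {355760d, 3f3bf38, 5366ac2, 809930c, a12f8ed, b4d31c4, c034501, f8978ea}.
Only in 5366ac2's history (ahead): {} — 0.
Only in f8978ea's history (behind): {a12f8ed, b4d31c4, f8978ea} — 3.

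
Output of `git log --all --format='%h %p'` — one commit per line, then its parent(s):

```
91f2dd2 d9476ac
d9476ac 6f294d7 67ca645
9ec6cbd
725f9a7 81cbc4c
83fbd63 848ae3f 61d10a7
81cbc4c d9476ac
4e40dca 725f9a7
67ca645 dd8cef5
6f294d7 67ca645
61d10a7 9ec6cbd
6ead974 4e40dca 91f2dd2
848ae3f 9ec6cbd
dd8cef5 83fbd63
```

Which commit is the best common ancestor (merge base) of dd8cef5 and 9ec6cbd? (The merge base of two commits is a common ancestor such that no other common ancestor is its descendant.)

Ancestors of dd8cef5: {61d10a7, 83fbd63, 848ae3f, 9ec6cbd, dd8cef5}.
Ancestors of 9ec6cbd: {9ec6cbd}.
Common ancestors: {9ec6cbd}.
The only common ancestor is 9ec6cbd, so it is the merge base.

9ec6cbd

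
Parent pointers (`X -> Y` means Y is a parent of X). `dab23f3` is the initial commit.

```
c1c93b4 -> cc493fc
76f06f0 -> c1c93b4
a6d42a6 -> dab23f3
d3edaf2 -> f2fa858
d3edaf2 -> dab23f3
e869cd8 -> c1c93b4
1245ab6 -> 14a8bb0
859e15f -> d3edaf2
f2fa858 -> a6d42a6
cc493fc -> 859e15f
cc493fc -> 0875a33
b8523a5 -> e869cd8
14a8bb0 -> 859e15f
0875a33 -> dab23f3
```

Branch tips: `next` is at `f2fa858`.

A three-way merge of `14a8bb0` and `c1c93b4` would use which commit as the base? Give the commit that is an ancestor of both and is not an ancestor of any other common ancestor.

859e15f

Ancestors of 14a8bb0: {14a8bb0, 859e15f, a6d42a6, d3edaf2, dab23f3, f2fa858}.
Ancestors of c1c93b4: {0875a33, 859e15f, a6d42a6, c1c93b4, cc493fc, d3edaf2, dab23f3, f2fa858}.
Common ancestors: {859e15f, a6d42a6, d3edaf2, dab23f3, f2fa858}.
Among these, 859e15f is not an ancestor of any other common ancestor — it is the merge base.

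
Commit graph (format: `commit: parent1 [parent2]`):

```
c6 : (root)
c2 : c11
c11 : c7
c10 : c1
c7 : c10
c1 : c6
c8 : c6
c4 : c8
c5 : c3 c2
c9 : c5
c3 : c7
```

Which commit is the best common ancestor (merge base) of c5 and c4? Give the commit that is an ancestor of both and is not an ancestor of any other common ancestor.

Ancestors of c5: {c1, c10, c11, c2, c3, c5, c6, c7}.
Ancestors of c4: {c4, c6, c8}.
Common ancestors: {c6}.
The only common ancestor is c6, so it is the merge base.

c6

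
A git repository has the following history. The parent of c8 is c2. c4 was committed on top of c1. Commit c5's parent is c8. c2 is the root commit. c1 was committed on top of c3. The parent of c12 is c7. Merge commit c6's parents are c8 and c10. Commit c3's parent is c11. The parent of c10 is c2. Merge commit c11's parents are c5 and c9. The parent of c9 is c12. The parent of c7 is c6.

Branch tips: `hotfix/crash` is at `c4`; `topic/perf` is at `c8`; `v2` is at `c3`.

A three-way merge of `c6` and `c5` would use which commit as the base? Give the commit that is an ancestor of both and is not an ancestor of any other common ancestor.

Ancestors of c6: {c10, c2, c6, c8}.
Ancestors of c5: {c2, c5, c8}.
Common ancestors: {c2, c8}.
Among these, c8 is not an ancestor of any other common ancestor — it is the merge base.

c8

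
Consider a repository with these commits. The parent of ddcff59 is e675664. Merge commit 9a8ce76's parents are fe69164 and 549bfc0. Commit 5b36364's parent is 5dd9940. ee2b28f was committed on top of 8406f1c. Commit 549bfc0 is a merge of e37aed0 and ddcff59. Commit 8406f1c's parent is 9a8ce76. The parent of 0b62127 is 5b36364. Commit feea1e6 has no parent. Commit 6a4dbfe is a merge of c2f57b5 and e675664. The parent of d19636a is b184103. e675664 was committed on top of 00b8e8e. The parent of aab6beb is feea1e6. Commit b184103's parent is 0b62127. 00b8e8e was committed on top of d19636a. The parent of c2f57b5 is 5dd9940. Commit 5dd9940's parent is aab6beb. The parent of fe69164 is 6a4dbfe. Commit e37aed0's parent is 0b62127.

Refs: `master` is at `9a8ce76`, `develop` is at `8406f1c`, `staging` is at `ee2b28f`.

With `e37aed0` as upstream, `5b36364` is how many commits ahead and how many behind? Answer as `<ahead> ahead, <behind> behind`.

0 ahead, 2 behind

Reachable from 5b36364: {5b36364, 5dd9940, aab6beb, feea1e6}.
Reachable from e37aed0: {0b62127, 5b36364, 5dd9940, aab6beb, e37aed0, feea1e6}.
Only in 5b36364's history (ahead): {} — 0.
Only in e37aed0's history (behind): {0b62127, e37aed0} — 2.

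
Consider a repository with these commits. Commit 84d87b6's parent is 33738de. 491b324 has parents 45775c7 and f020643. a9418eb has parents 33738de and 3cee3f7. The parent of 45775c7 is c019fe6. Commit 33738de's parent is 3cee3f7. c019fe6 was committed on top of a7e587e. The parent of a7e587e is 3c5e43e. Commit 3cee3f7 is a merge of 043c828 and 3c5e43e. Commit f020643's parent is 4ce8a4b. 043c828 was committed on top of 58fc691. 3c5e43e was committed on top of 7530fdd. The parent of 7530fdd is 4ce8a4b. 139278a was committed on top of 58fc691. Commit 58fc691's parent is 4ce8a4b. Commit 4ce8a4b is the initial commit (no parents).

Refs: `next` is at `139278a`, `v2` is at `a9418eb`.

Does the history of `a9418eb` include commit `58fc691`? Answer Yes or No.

Yes

Ancestors of a9418eb (commits reachable by following parents): {043c828, 33738de, 3c5e43e, 3cee3f7, 4ce8a4b, 58fc691, 7530fdd, a9418eb}.
58fc691 is in that set, so it is an ancestor of a9418eb.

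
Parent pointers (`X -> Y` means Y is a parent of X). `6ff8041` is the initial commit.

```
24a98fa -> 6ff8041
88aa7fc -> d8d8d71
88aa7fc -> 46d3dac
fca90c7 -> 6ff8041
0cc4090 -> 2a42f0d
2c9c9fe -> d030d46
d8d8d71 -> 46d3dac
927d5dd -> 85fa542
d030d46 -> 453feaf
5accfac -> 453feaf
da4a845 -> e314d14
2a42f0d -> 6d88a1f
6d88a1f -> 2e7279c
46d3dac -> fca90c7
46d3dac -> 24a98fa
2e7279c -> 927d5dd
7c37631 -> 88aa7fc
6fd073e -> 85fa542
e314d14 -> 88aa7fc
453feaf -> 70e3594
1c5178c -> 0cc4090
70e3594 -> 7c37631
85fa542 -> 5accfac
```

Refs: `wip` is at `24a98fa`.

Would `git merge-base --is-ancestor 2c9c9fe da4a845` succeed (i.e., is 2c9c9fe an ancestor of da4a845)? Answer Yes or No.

No

Ancestors of da4a845: {24a98fa, 46d3dac, 6ff8041, 88aa7fc, d8d8d71, da4a845, e314d14, fca90c7}.
2c9c9fe is not in that set, so it is not an ancestor of da4a845.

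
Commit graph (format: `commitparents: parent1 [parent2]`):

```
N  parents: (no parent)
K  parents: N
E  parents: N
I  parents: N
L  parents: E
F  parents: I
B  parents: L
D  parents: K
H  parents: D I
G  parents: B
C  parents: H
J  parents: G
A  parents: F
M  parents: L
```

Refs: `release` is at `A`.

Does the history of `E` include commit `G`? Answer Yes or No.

Ancestors of E: {E, N}.
G is not in that set, so it is not an ancestor of E.

No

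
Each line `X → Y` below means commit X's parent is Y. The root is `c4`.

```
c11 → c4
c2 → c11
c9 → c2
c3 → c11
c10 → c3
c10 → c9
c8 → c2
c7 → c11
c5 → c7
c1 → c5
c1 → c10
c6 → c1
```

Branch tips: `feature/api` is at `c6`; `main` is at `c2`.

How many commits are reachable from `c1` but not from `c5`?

Reachable from c1: {c1, c10, c11, c2, c3, c4, c5, c7, c9}.
Reachable from c5: {c11, c4, c5, c7}.
In c1's history but not c5's: {c1, c10, c2, c3, c9} — 5 commits.

5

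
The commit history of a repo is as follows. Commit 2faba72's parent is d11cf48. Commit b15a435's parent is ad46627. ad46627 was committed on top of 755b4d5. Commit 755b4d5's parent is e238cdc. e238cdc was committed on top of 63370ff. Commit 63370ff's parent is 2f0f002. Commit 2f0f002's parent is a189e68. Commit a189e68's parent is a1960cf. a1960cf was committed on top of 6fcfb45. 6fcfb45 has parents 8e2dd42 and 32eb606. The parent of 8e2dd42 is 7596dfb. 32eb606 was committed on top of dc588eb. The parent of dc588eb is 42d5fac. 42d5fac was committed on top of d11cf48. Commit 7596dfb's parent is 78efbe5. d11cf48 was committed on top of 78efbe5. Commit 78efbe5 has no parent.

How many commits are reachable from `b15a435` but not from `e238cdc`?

Reachable from b15a435: {2f0f002, 32eb606, 42d5fac, 63370ff, 6fcfb45, 755b4d5, 7596dfb, 78efbe5, 8e2dd42, a189e68, a1960cf, ad46627, b15a435, d11cf48, dc588eb, e238cdc}.
Reachable from e238cdc: {2f0f002, 32eb606, 42d5fac, 63370ff, 6fcfb45, 7596dfb, 78efbe5, 8e2dd42, a189e68, a1960cf, d11cf48, dc588eb, e238cdc}.
In b15a435's history but not e238cdc's: {755b4d5, ad46627, b15a435} — 3 commits.

3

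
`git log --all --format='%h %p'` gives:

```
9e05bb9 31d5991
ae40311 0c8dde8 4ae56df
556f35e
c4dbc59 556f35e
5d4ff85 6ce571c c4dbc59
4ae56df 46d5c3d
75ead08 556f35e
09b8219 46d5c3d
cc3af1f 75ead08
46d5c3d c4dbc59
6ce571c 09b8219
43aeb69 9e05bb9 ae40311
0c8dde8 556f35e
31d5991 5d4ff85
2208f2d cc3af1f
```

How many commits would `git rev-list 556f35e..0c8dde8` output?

Reachable from 0c8dde8: {0c8dde8, 556f35e}.
Reachable from 556f35e: {556f35e}.
In 0c8dde8's history but not 556f35e's: {0c8dde8} — 1 commit.

1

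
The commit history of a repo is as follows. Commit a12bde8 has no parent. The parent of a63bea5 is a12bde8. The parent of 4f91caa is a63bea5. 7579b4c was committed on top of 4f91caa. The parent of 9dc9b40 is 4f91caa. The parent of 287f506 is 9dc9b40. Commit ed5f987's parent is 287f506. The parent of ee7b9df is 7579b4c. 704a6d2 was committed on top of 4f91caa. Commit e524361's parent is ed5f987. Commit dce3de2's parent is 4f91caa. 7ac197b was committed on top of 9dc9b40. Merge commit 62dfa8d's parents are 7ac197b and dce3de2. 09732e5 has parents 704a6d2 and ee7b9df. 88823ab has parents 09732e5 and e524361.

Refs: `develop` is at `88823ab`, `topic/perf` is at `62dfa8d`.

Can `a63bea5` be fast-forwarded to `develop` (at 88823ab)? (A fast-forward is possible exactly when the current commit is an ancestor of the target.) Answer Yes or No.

Yes

A fast-forward from a63bea5 to 88823ab is possible iff a63bea5 is an ancestor of 88823ab.
Ancestors of 88823ab: {09732e5, 287f506, 4f91caa, 704a6d2, 7579b4c, 88823ab, 9dc9b40, a12bde8, a63bea5, e524361, ed5f987, ee7b9df}.
a63bea5 is among them, so fast-forward is possible.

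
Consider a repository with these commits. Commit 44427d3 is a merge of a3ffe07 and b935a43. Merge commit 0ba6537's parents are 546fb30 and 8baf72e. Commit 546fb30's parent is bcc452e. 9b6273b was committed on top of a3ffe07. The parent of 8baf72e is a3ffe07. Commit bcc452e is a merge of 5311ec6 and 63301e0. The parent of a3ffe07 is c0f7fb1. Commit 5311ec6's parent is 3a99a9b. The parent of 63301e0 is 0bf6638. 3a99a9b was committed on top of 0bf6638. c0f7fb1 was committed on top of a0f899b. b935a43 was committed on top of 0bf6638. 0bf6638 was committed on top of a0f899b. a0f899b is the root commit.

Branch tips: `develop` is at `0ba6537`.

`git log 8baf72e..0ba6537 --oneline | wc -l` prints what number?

Reachable from 0ba6537: {0ba6537, 0bf6638, 3a99a9b, 5311ec6, 546fb30, 63301e0, 8baf72e, a0f899b, a3ffe07, bcc452e, c0f7fb1}.
Reachable from 8baf72e: {8baf72e, a0f899b, a3ffe07, c0f7fb1}.
In 0ba6537's history but not 8baf72e's: {0ba6537, 0bf6638, 3a99a9b, 5311ec6, 546fb30, 63301e0, bcc452e} — 7 commits.

7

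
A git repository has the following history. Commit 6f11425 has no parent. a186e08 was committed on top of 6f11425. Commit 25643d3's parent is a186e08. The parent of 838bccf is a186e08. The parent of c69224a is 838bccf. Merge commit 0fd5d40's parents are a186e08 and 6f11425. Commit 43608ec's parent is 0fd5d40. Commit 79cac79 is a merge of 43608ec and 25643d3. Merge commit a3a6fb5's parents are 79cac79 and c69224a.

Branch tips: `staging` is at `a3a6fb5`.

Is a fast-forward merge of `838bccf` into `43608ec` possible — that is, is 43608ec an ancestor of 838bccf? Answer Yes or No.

No

A fast-forward from 43608ec to 838bccf is possible iff 43608ec is an ancestor of 838bccf.
Ancestors of 838bccf: {6f11425, 838bccf, a186e08}.
43608ec is not among them, so fast-forward is not possible.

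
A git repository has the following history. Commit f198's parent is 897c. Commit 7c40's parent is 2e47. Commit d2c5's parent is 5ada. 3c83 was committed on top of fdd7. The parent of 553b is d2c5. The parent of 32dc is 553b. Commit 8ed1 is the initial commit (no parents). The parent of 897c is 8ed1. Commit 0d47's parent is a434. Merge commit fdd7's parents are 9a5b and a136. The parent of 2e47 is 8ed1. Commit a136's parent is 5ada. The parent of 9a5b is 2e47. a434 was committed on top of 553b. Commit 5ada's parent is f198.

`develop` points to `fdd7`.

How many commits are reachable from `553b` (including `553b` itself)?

6

Walking parent pointers from 553b: reachable set = {553b, 5ada, 897c, 8ed1, d2c5, f198}.
That is 6 commits.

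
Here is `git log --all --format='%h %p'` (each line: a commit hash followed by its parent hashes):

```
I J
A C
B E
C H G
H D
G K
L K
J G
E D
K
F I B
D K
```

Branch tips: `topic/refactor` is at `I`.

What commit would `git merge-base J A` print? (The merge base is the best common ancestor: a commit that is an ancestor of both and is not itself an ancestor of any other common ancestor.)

G

Ancestors of J: {G, J, K}.
Ancestors of A: {A, C, D, G, H, K}.
Common ancestors: {G, K}.
Among these, G is not an ancestor of any other common ancestor — it is the merge base.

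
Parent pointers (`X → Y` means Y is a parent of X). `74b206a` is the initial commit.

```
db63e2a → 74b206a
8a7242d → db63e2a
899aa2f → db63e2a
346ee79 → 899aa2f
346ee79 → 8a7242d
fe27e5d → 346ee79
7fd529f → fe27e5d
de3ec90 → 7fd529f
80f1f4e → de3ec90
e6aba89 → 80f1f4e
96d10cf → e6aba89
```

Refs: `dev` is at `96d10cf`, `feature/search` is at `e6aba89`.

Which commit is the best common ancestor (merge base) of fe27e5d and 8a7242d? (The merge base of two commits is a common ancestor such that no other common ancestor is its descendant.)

8a7242d

Ancestors of fe27e5d: {346ee79, 74b206a, 899aa2f, 8a7242d, db63e2a, fe27e5d}.
Ancestors of 8a7242d: {74b206a, 8a7242d, db63e2a}.
Common ancestors: {74b206a, 8a7242d, db63e2a}.
Among these, 8a7242d is not an ancestor of any other common ancestor — it is the merge base.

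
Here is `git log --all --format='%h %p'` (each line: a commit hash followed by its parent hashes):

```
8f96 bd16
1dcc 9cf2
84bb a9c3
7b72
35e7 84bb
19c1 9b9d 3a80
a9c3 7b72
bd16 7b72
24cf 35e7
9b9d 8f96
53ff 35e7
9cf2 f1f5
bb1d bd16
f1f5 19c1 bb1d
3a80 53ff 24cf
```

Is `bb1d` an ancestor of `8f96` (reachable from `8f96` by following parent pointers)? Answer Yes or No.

No

Ancestors of 8f96: {7b72, 8f96, bd16}.
bb1d is not in that set, so it is not an ancestor of 8f96.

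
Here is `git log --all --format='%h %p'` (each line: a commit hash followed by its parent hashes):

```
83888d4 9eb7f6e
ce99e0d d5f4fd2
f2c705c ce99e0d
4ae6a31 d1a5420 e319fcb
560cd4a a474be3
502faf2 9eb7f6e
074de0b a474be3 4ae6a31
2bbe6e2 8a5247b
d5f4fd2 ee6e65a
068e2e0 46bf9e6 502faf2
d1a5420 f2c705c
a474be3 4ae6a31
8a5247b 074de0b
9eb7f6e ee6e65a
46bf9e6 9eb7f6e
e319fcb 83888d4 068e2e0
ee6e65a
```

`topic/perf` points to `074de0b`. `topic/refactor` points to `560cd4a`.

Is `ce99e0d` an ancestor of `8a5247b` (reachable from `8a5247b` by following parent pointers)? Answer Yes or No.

Yes

Ancestors of 8a5247b (commits reachable by following parents): {068e2e0, 074de0b, 46bf9e6, 4ae6a31, 502faf2, 83888d4, 8a5247b, 9eb7f6e, a474be3, ce99e0d, d1a5420, d5f4fd2, e319fcb, ee6e65a, f2c705c}.
ce99e0d is in that set, so it is an ancestor of 8a5247b.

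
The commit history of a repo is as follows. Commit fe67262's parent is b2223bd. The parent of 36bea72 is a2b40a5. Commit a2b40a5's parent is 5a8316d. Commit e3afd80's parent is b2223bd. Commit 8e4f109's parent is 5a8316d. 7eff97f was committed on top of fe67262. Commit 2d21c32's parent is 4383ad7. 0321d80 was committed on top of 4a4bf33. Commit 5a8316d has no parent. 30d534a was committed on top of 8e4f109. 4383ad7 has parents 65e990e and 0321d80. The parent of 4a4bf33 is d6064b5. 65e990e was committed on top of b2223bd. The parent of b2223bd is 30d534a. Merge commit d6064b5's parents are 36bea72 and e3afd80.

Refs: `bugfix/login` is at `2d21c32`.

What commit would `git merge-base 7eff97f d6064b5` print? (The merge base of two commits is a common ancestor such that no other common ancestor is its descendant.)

Ancestors of 7eff97f: {30d534a, 5a8316d, 7eff97f, 8e4f109, b2223bd, fe67262}.
Ancestors of d6064b5: {30d534a, 36bea72, 5a8316d, 8e4f109, a2b40a5, b2223bd, d6064b5, e3afd80}.
Common ancestors: {30d534a, 5a8316d, 8e4f109, b2223bd}.
Among these, b2223bd is not an ancestor of any other common ancestor — it is the merge base.

b2223bd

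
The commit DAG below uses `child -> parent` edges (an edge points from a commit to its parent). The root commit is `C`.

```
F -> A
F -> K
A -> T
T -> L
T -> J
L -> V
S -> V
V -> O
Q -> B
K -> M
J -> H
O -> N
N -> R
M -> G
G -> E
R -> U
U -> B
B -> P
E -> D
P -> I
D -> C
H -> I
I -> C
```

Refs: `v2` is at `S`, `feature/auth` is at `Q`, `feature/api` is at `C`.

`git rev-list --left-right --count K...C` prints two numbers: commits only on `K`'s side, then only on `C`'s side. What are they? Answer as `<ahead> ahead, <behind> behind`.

5 ahead, 0 behind

Reachable from K: {C, D, E, G, K, M}.
Reachable from C: {C}.
Only in K's history (ahead): {D, E, G, K, M} — 5.
Only in C's history (behind): {} — 0.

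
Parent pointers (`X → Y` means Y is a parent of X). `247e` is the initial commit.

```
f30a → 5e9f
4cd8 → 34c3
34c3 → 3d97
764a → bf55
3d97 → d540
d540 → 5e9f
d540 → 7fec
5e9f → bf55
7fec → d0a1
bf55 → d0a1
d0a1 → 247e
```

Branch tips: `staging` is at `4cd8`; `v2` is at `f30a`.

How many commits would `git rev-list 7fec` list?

3

Walking parent pointers from 7fec: reachable set = {247e, 7fec, d0a1}.
That is 3 commits.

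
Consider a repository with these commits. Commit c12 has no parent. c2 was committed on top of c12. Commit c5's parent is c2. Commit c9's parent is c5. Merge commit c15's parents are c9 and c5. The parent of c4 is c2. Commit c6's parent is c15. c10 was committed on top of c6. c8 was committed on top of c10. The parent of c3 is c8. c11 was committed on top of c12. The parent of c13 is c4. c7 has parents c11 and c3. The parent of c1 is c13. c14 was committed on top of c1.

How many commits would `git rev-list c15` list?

Walking parent pointers from c15: reachable set = {c12, c15, c2, c5, c9}.
That is 5 commits.

5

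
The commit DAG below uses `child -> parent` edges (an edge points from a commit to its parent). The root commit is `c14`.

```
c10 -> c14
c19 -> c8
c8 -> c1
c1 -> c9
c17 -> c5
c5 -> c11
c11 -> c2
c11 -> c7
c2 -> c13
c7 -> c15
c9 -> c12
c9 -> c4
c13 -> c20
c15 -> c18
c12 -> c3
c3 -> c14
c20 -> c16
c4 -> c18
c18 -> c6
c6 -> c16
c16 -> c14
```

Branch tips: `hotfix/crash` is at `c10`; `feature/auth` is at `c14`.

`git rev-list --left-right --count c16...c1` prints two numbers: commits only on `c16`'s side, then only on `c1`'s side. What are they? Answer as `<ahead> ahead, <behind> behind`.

Reachable from c16: {c14, c16}.
Reachable from c1: {c1, c12, c14, c16, c18, c3, c4, c6, c9}.
Only in c16's history (ahead): {} — 0.
Only in c1's history (behind): {c1, c12, c18, c3, c4, c6, c9} — 7.

0 ahead, 7 behind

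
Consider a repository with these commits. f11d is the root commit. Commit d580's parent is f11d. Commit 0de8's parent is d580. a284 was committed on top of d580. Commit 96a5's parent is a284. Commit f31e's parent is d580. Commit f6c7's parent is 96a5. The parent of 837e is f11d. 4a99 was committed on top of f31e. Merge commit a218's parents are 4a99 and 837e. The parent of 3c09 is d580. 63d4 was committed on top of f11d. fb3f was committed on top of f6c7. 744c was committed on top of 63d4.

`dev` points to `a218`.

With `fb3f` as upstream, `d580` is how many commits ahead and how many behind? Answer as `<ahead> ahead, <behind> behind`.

0 ahead, 4 behind

Reachable from d580: {d580, f11d}.
Reachable from fb3f: {96a5, a284, d580, f11d, f6c7, fb3f}.
Only in d580's history (ahead): {} — 0.
Only in fb3f's history (behind): {96a5, a284, f6c7, fb3f} — 4.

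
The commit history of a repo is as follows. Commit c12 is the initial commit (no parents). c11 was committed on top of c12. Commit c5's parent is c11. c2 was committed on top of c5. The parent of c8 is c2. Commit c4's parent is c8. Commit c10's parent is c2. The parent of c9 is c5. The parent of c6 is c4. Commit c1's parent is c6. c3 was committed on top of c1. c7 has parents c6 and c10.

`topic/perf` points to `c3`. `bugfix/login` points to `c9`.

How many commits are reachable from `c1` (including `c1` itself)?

Walking parent pointers from c1: reachable set = {c1, c11, c12, c2, c4, c5, c6, c8}.
That is 8 commits.

8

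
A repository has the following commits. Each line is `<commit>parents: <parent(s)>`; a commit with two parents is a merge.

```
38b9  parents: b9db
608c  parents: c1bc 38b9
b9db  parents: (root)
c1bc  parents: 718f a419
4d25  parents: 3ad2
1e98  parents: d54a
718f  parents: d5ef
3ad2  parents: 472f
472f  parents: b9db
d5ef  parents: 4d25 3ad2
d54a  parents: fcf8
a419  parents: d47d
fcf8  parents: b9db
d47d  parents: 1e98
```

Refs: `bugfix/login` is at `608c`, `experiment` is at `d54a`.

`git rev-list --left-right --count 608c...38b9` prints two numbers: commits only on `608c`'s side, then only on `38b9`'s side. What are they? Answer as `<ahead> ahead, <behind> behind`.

Reachable from 608c: {1e98, 38b9, 3ad2, 472f, 4d25, 608c, 718f, a419, b9db, c1bc, d47d, d54a, d5ef, fcf8}.
Reachable from 38b9: {38b9, b9db}.
Only in 608c's history (ahead): {1e98, 3ad2, 472f, 4d25, 608c, 718f, a419, c1bc, d47d, d54a, d5ef, fcf8} — 12.
Only in 38b9's history (behind): {} — 0.

12 ahead, 0 behind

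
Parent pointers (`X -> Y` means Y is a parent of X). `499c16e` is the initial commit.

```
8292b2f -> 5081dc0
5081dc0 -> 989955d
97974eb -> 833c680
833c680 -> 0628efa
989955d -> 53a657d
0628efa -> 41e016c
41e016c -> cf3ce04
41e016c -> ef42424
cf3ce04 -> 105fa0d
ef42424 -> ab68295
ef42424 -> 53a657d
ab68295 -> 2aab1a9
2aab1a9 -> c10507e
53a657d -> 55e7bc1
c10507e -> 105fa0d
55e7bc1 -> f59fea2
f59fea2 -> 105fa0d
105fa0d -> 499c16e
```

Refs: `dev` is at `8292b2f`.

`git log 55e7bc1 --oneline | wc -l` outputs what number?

Walking parent pointers from 55e7bc1: reachable set = {105fa0d, 499c16e, 55e7bc1, f59fea2}.
That is 4 commits.

4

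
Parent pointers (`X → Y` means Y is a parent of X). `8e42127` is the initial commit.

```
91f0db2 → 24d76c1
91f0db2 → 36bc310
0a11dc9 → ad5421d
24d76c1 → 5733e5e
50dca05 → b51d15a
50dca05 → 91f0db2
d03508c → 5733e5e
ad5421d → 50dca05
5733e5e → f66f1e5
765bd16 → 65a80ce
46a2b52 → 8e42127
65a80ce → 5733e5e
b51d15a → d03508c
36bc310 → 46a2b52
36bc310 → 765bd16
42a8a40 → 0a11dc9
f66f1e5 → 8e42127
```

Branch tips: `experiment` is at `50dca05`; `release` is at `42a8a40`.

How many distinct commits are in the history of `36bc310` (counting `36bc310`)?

7

Walking parent pointers from 36bc310: reachable set = {36bc310, 46a2b52, 5733e5e, 65a80ce, 765bd16, 8e42127, f66f1e5}.
That is 7 commits.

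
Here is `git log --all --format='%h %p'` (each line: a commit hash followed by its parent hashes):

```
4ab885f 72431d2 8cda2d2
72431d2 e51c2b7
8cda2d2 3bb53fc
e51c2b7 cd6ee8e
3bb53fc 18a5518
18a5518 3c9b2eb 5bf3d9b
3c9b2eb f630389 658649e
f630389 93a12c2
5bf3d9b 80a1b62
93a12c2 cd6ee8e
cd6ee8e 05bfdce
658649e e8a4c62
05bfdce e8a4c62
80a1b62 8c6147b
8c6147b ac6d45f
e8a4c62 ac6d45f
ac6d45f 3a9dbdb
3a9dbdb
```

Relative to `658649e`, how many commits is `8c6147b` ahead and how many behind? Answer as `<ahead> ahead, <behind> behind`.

1 ahead, 2 behind

Reachable from 8c6147b: {3a9dbdb, 8c6147b, ac6d45f}.
Reachable from 658649e: {3a9dbdb, 658649e, ac6d45f, e8a4c62}.
Only in 8c6147b's history (ahead): {8c6147b} — 1.
Only in 658649e's history (behind): {658649e, e8a4c62} — 2.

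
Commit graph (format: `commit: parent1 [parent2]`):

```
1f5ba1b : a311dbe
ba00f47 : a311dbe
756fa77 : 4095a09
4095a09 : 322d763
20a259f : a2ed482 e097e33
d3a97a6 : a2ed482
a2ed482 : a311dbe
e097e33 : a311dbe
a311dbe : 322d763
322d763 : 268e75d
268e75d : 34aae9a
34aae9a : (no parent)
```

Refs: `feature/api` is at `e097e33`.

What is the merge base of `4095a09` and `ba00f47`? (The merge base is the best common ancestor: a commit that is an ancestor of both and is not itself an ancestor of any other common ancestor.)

Ancestors of 4095a09: {268e75d, 322d763, 34aae9a, 4095a09}.
Ancestors of ba00f47: {268e75d, 322d763, 34aae9a, a311dbe, ba00f47}.
Common ancestors: {268e75d, 322d763, 34aae9a}.
Among these, 322d763 is not an ancestor of any other common ancestor — it is the merge base.

322d763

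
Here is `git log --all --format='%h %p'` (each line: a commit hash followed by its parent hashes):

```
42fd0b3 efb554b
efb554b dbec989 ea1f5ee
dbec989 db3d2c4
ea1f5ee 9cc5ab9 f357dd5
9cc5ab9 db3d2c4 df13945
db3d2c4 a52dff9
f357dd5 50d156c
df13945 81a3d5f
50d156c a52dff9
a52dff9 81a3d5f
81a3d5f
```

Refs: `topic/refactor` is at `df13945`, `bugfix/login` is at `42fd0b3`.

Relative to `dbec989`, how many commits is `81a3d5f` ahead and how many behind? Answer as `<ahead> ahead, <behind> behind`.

0 ahead, 3 behind

Reachable from 81a3d5f: {81a3d5f}.
Reachable from dbec989: {81a3d5f, a52dff9, db3d2c4, dbec989}.
Only in 81a3d5f's history (ahead): {} — 0.
Only in dbec989's history (behind): {a52dff9, db3d2c4, dbec989} — 3.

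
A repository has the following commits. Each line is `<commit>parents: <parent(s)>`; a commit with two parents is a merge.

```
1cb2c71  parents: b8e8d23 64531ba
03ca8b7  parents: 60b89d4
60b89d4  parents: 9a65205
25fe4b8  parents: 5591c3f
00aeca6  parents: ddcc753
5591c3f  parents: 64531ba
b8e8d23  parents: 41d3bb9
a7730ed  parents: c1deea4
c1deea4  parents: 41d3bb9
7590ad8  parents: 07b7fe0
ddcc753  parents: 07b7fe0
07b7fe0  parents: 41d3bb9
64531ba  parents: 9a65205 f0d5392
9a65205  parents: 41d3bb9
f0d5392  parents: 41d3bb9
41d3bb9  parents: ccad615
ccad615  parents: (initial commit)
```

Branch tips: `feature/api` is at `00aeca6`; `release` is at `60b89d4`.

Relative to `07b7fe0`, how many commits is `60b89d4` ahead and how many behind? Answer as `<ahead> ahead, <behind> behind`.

Reachable from 60b89d4: {41d3bb9, 60b89d4, 9a65205, ccad615}.
Reachable from 07b7fe0: {07b7fe0, 41d3bb9, ccad615}.
Only in 60b89d4's history (ahead): {60b89d4, 9a65205} — 2.
Only in 07b7fe0's history (behind): {07b7fe0} — 1.

2 ahead, 1 behind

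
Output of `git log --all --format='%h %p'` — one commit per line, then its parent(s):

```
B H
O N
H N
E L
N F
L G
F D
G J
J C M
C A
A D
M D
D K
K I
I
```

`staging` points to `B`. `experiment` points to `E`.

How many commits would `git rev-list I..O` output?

5

Reachable from O: {D, F, I, K, N, O}.
Reachable from I: {I}.
In O's history but not I's: {D, F, K, N, O} — 5 commits.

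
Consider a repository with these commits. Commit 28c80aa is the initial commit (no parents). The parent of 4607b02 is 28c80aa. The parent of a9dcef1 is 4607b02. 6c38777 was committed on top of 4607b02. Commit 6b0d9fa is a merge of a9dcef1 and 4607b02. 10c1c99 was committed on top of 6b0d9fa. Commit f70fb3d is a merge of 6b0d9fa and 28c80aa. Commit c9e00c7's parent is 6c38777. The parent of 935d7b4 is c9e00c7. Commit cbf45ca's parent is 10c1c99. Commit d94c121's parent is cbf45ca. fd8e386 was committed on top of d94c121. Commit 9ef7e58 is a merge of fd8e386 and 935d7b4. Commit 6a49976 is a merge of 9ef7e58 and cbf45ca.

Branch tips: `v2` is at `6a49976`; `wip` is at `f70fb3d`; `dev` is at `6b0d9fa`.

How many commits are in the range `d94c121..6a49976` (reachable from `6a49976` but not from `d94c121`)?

Reachable from 6a49976: {10c1c99, 28c80aa, 4607b02, 6a49976, 6b0d9fa, 6c38777, 935d7b4, 9ef7e58, a9dcef1, c9e00c7, cbf45ca, d94c121, fd8e386}.
Reachable from d94c121: {10c1c99, 28c80aa, 4607b02, 6b0d9fa, a9dcef1, cbf45ca, d94c121}.
In 6a49976's history but not d94c121's: {6a49976, 6c38777, 935d7b4, 9ef7e58, c9e00c7, fd8e386} — 6 commits.

6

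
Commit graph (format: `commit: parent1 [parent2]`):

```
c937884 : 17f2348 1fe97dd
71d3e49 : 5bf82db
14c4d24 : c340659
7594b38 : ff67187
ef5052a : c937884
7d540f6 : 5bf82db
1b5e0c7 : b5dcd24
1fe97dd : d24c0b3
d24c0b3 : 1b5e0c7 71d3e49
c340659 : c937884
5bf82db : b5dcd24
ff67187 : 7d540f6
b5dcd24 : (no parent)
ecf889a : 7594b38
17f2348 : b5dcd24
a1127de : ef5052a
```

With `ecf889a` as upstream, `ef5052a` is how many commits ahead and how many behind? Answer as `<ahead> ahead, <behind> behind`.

Reachable from ef5052a: {17f2348, 1b5e0c7, 1fe97dd, 5bf82db, 71d3e49, b5dcd24, c937884, d24c0b3, ef5052a}.
Reachable from ecf889a: {5bf82db, 7594b38, 7d540f6, b5dcd24, ecf889a, ff67187}.
Only in ef5052a's history (ahead): {17f2348, 1b5e0c7, 1fe97dd, 71d3e49, c937884, d24c0b3, ef5052a} — 7.
Only in ecf889a's history (behind): {7594b38, 7d540f6, ecf889a, ff67187} — 4.

7 ahead, 4 behind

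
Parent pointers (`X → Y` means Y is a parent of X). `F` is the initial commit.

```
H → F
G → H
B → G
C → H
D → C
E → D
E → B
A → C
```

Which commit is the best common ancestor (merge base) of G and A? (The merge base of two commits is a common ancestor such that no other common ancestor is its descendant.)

H

Ancestors of G: {F, G, H}.
Ancestors of A: {A, C, F, H}.
Common ancestors: {F, H}.
Among these, H is not an ancestor of any other common ancestor — it is the merge base.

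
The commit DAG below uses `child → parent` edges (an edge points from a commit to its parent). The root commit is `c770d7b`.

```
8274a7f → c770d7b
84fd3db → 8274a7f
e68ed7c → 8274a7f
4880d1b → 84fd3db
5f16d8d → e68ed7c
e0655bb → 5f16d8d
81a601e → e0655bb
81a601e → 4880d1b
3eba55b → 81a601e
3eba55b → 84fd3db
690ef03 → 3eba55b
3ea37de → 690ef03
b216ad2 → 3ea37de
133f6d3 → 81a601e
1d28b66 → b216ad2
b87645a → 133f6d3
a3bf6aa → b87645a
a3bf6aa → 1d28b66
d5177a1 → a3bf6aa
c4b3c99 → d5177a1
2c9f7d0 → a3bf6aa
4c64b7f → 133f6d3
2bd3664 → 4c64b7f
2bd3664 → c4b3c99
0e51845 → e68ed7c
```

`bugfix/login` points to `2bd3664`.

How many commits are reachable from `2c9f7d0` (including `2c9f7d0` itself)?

17

Walking parent pointers from 2c9f7d0: reachable set = {133f6d3, 1d28b66, 2c9f7d0, 3ea37de, 3eba55b, 4880d1b, 5f16d8d, 690ef03, 81a601e, 8274a7f, 84fd3db, a3bf6aa, b216ad2, b87645a, c770d7b, e0655bb, e68ed7c}.
That is 17 commits.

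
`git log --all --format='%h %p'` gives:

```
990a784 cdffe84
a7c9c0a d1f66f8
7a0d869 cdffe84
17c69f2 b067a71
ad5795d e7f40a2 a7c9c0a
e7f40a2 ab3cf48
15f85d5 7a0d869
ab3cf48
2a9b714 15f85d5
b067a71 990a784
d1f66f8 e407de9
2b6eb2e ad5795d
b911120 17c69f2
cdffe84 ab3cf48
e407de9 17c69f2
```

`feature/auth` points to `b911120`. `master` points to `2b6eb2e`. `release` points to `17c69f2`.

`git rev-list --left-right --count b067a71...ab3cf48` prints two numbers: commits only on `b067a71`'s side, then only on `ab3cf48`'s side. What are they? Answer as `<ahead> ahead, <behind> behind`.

Reachable from b067a71: {990a784, ab3cf48, b067a71, cdffe84}.
Reachable from ab3cf48: {ab3cf48}.
Only in b067a71's history (ahead): {990a784, b067a71, cdffe84} — 3.
Only in ab3cf48's history (behind): {} — 0.

3 ahead, 0 behind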